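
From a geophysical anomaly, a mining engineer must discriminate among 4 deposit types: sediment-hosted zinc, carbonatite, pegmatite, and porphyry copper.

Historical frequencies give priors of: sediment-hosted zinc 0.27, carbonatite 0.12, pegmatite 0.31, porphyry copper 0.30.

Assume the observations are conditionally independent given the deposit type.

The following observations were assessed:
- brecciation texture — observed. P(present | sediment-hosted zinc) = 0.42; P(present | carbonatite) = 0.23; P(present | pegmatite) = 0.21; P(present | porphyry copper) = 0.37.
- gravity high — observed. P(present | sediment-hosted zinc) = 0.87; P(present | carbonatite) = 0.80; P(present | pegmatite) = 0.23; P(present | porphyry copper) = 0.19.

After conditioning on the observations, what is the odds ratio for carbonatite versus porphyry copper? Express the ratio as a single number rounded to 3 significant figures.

Unnormalized posterior weight (prior times the observation likelihoods) for each of the two hypotheses:
  carbonatite: 0.12 × 0.23 × 0.80 = 0.02208
  porphyry copper: 0.30 × 0.37 × 0.19 = 0.02109
Odds(carbonatite : porphyry copper) = 0.02208 / 0.02109 ≈ 1.05.

1.05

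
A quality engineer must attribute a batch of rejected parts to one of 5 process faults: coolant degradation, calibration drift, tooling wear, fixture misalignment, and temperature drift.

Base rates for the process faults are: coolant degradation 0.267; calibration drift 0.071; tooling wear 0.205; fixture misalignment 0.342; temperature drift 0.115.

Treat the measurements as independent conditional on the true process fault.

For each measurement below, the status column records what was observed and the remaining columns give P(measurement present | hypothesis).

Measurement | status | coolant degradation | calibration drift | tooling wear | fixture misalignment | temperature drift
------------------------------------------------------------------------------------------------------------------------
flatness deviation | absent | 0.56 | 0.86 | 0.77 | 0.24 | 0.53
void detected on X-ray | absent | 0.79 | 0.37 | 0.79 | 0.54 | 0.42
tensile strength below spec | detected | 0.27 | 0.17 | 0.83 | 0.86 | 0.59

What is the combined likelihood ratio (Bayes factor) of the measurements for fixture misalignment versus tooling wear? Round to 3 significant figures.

The Bayes factor is the ratio of the joint likelihoods of the measurement pattern under the two hypotheses (using 1 − P(present | H) for each absent measurement).
  fixture misalignment: (1 − 0.24) × (1 − 0.54) × 0.86 = 0.30066
  tooling wear: (1 − 0.77) × (1 − 0.79) × 0.83 = 0.040089
Bayes factor = 0.30066 / 0.040089 ≈ 7.50

7.50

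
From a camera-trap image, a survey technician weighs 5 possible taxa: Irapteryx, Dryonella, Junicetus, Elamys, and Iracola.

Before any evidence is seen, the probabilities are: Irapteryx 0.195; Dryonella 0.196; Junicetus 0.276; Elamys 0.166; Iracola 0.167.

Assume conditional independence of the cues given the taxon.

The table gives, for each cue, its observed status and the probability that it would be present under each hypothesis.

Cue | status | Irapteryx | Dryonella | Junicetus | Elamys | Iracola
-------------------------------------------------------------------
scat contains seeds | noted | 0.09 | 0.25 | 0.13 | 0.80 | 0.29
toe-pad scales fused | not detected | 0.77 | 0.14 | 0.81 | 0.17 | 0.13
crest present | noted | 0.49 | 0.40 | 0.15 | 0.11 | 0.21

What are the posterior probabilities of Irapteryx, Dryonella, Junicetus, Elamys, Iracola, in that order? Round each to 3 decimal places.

Multiply each prior by the joint likelihood of the cue pattern (using 1 − P(present | H) for each absent cue):
  Irapteryx: 0.195 × 0.09 × (1 − 0.77) × 0.49 = 0.0019779
  Dryonella: 0.196 × 0.25 × (1 − 0.14) × 0.40 = 0.016856
  Junicetus: 0.276 × 0.13 × (1 − 0.81) × 0.15 = 0.0010226
  Elamys: 0.166 × 0.80 × (1 − 0.17) × 0.11 = 0.012125
  Iracola: 0.167 × 0.29 × (1 − 0.13) × 0.21 = 0.0088482
The unnormalized weights sum to 0.040829.
P(Irapteryx | evidence) = 0.0019779 / 0.040829 ≈ 0.048
P(Dryonella | evidence) = 0.016856 / 0.040829 ≈ 0.413
P(Junicetus | evidence) = 0.0010226 / 0.040829 ≈ 0.025
P(Elamys | evidence) = 0.012125 / 0.040829 ≈ 0.297
P(Iracola | evidence) = 0.0088482 / 0.040829 ≈ 0.217

0.048, 0.413, 0.025, 0.297, 0.217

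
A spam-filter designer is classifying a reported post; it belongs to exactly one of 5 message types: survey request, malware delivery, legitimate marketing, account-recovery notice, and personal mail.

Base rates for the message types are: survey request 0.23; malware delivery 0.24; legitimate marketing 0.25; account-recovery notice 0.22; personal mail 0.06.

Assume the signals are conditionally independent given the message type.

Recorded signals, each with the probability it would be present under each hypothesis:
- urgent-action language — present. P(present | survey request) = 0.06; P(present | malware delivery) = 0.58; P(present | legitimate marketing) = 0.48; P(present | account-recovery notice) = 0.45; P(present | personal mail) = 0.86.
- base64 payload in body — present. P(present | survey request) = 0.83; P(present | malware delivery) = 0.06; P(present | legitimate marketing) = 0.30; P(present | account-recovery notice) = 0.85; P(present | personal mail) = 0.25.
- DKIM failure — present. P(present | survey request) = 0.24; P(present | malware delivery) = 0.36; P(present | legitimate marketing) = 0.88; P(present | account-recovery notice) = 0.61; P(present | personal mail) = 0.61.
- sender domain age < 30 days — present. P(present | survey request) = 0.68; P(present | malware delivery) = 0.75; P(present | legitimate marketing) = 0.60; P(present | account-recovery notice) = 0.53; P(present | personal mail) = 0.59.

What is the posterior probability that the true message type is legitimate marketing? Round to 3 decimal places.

0.346

By Bayes' rule with conditional independence, the unnormalized weight for each hypothesis is prior × ∏ likelihoods:
  survey request: 0.23 × 0.06 × 0.83 × 0.24 × 0.68 = 0.0018693
  malware delivery: 0.24 × 0.58 × 0.06 × 0.36 × 0.75 = 0.002255
  legitimate marketing: 0.25 × 0.48 × 0.30 × 0.88 × 0.60 = 0.019008
  account-recovery notice: 0.22 × 0.45 × 0.85 × 0.61 × 0.53 = 0.027206
  personal mail: 0.06 × 0.86 × 0.25 × 0.61 × 0.59 = 0.0046427
The unnormalized weights sum to 0.054981.
P(legitimate marketing | evidence) = 0.019008 / 0.054981 ≈ 0.346.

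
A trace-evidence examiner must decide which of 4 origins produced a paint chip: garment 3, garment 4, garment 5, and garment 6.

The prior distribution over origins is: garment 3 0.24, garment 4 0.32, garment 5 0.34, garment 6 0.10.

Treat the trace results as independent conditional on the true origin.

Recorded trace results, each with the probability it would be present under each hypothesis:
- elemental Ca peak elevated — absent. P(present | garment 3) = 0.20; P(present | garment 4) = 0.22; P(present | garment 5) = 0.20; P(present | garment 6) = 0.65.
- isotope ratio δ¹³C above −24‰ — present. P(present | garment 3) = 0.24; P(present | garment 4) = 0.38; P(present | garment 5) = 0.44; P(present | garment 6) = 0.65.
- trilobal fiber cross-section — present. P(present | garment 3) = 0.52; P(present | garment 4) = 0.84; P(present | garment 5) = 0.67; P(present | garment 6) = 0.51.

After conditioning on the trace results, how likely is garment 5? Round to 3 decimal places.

Multiply each prior by the joint likelihood of the trace result pattern (using 1 − P(present | H) for each absent trace result):
  garment 3: 0.24 × (1 − 0.20) × 0.24 × 0.52 = 0.023962
  garment 4: 0.32 × (1 − 0.22) × 0.38 × 0.84 = 0.079672
  garment 5: 0.34 × (1 − 0.20) × 0.44 × 0.67 = 0.080186
  garment 6: 0.10 × (1 − 0.65) × 0.65 × 0.51 = 0.011602
Normalizing constant Z = 0.023962 + 0.079672 + 0.080186 + 0.011602 = 0.19542.
P(garment 5 | evidence) = 0.080186 / 0.19542 ≈ 0.410.

0.410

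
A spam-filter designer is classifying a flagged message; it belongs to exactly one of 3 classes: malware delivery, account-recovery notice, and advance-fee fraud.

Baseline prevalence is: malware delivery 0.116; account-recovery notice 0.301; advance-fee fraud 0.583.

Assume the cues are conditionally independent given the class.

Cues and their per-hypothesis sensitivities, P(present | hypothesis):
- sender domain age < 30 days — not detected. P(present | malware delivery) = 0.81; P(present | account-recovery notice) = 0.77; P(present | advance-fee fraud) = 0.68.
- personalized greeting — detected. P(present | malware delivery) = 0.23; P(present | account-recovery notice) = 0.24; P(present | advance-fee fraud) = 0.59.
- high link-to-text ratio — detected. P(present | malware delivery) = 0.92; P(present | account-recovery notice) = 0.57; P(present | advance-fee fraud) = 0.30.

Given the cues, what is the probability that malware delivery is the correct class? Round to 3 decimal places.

0.099

Multiply each prior by the joint likelihood of the cue pattern (using 1 − P(present | H) for each absent cue):
  malware delivery: 0.116 × (1 − 0.81) × 0.23 × 0.92 = 0.0046637
  account-recovery notice: 0.301 × (1 − 0.77) × 0.24 × 0.57 = 0.0094707
  advance-fee fraud: 0.583 × (1 − 0.68) × 0.59 × 0.30 = 0.033021
The unnormalized weights sum to 0.047155.
P(malware delivery | evidence) = 0.0046637 / 0.047155 ≈ 0.099.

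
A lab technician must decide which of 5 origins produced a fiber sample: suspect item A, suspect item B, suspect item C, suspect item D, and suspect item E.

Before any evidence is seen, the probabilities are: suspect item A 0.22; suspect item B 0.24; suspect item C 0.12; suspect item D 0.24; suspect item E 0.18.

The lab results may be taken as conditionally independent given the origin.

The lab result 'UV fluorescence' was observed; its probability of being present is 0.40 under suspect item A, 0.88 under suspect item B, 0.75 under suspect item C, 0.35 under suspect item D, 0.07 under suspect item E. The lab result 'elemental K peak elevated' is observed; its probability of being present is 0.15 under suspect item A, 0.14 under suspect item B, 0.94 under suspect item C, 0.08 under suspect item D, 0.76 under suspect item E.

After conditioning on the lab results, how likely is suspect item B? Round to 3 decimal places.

0.206

Multiply each prior by the joint likelihood of the lab result pattern:
  suspect item A: 0.22 × 0.40 × 0.15 = 0.0132
  suspect item B: 0.24 × 0.88 × 0.14 = 0.029568
  suspect item C: 0.12 × 0.75 × 0.94 = 0.0846
  suspect item D: 0.24 × 0.35 × 0.08 = 0.00672
  suspect item E: 0.18 × 0.07 × 0.76 = 0.009576
The unnormalized weights sum to 0.14366.
P(suspect item B | evidence) = 0.029568 / 0.14366 ≈ 0.206.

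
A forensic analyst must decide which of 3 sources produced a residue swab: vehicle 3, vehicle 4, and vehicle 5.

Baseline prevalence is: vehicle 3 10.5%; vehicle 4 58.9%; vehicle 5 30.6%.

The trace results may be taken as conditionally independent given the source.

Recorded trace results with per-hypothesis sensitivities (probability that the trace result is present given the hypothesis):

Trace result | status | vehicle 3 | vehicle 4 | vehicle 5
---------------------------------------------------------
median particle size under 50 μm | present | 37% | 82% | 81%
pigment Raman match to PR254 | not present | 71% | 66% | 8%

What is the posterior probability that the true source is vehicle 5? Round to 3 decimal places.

0.565

For each hypothesis, the unnormalized posterior weight is prior × product of the trace result likelihoods (using 1 − P(present | H) for each absent trace result):
  vehicle 3: 0.105 × 0.37 × (1 − 0.71) = 0.011267
  vehicle 4: 0.589 × 0.82 × (1 − 0.66) = 0.16421
  vehicle 5: 0.306 × 0.81 × (1 − 0.08) = 0.22803
Normalizing constant Z = 0.011267 + 0.16421 + 0.22803 = 0.40351.
P(vehicle 5 | evidence) = 0.22803 / 0.40351 ≈ 0.565.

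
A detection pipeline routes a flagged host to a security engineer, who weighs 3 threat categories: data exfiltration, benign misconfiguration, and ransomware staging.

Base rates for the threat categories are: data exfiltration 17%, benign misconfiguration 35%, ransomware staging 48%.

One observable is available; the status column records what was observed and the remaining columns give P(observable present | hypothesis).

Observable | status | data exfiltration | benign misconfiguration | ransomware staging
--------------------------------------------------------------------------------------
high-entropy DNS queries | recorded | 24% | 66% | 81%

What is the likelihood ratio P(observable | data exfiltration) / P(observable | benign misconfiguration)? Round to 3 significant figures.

The Bayes factor is the ratio of the two likelihoods.
  data exfiltration: 0.24
  benign misconfiguration: 0.66
Bayes factor = 0.24 / 0.66 ≈ 0.364

0.364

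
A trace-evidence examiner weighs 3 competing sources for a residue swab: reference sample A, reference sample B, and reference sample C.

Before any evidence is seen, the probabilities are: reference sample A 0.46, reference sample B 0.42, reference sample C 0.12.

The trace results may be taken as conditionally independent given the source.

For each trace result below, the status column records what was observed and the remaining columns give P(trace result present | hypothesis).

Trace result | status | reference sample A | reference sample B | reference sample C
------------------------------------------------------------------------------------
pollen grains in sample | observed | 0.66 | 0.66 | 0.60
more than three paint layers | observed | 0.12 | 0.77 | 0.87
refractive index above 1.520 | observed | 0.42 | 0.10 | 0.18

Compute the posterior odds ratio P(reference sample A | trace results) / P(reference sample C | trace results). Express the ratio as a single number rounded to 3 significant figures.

Posterior odds equal prior odds times the likelihood ratio; only the two competing hypotheses matter.
  reference sample A: 0.46 × 0.66 × 0.12 × 0.42 = 0.015301
  reference sample C: 0.12 × 0.60 × 0.87 × 0.18 = 0.011275
Posterior odds = 0.015301 / 0.011275 ≈ 1.36.

1.36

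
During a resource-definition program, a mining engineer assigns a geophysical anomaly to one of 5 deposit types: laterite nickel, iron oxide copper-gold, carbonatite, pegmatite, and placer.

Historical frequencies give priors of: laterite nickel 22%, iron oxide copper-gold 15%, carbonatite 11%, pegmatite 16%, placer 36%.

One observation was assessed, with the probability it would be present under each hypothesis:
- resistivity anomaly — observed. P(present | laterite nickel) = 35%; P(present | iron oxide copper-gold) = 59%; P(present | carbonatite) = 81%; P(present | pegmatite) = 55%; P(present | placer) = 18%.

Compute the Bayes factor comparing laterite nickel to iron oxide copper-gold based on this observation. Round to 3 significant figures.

0.593

The Bayes factor is the ratio of the two likelihoods.
  laterite nickel: 0.35
  iron oxide copper-gold: 0.59
Bayes factor = 0.35 / 0.59 ≈ 0.593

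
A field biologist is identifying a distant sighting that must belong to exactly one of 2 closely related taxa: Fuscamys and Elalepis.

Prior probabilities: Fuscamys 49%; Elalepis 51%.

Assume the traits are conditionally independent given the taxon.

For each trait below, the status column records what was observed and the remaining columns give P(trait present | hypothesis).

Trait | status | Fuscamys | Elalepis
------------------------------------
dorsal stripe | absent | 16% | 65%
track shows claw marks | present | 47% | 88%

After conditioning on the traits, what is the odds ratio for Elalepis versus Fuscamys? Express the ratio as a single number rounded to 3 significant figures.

0.812

Posterior odds equal prior odds times the likelihood ratio; only the two competing hypotheses matter (using 1 − P(present | H) for each absent trait).
  Elalepis: 0.51 × (1 − 0.65) × 0.88 = 0.15708
  Fuscamys: 0.49 × (1 − 0.16) × 0.47 = 0.19345
Odds(Elalepis : Fuscamys) = 0.15708 / 0.19345 ≈ 0.812.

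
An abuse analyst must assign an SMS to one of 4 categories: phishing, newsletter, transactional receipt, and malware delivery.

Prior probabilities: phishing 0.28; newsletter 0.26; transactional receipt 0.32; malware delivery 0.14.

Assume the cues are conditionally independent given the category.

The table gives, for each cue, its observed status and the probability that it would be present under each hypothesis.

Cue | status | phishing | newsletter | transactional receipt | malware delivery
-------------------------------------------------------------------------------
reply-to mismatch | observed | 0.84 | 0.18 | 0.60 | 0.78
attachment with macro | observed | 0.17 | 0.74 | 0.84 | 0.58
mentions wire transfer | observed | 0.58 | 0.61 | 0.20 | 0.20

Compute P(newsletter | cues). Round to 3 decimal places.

0.237

For each hypothesis, the unnormalized posterior weight is prior × product of the cue likelihoods:
  phishing: 0.28 × 0.84 × 0.17 × 0.58 = 0.023191
  newsletter: 0.26 × 0.18 × 0.74 × 0.61 = 0.021126
  transactional receipt: 0.32 × 0.60 × 0.84 × 0.20 = 0.032256
  malware delivery: 0.14 × 0.78 × 0.58 × 0.20 = 0.012667
Marginal likelihood of the evidence = 0.089239.
P(newsletter | evidence) = 0.021126 / 0.089239 ≈ 0.237.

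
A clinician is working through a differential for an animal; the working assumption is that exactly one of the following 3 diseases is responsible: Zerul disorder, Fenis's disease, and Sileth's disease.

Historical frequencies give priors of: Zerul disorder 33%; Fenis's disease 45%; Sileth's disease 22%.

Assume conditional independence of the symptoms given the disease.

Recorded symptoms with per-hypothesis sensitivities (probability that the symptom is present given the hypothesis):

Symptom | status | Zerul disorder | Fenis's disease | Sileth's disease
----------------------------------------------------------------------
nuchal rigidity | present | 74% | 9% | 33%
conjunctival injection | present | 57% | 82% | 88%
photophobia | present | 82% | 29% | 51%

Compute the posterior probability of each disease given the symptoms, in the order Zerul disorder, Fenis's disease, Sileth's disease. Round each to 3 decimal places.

By Bayes' rule with conditional independence, the unnormalized weight for each hypothesis is prior × ∏ likelihoods:
  Zerul disorder: 0.33 × 0.74 × 0.57 × 0.82 = 0.11414
  Fenis's disease: 0.45 × 0.09 × 0.82 × 0.29 = 0.0096309
  Sileth's disease: 0.22 × 0.33 × 0.88 × 0.51 = 0.032583
Marginal likelihood of the evidence = 0.15635.
P(Zerul disorder | evidence) = 0.11414 / 0.15635 ≈ 0.730
P(Fenis's disease | evidence) = 0.0096309 / 0.15635 ≈ 0.062
P(Sileth's disease | evidence) = 0.032583 / 0.15635 ≈ 0.208

0.730, 0.062, 0.208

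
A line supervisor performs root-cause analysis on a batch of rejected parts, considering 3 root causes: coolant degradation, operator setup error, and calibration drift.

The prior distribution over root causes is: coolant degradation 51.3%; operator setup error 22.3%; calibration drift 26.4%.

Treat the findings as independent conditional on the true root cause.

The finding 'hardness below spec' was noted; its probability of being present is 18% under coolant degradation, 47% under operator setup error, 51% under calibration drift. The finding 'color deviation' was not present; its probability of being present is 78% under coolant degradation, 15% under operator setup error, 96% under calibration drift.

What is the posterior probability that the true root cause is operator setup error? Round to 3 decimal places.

0.776

Multiply each prior by the joint likelihood of the evidence pattern (using 1 − P(present | H) for each absent finding):
  coolant degradation: 0.513 × 0.18 × (1 − 0.78) = 0.020315
  operator setup error: 0.223 × 0.47 × (1 − 0.15) = 0.089089
  calibration drift: 0.264 × 0.51 × (1 − 0.96) = 0.0053856
Normalizing constant Z = 0.020315 + 0.089089 + 0.0053856 = 0.11479.
P(operator setup error | evidence) = 0.089089 / 0.11479 ≈ 0.776.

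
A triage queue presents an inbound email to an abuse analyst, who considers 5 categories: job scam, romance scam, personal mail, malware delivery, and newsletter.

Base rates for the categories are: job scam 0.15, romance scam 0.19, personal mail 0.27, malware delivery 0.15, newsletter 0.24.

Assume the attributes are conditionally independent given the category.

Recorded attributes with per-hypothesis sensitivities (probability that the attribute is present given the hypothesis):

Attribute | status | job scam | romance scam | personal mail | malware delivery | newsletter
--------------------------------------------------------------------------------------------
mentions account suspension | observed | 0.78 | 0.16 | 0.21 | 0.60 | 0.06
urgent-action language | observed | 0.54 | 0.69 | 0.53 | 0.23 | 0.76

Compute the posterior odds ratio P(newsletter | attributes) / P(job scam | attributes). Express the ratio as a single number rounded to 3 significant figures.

0.173

The normalizing constant cancels in an odds ratio, so compute prior × likelihood for the two hypotheses only:
  newsletter: 0.24 × 0.06 × 0.76 = 0.010944
  job scam: 0.15 × 0.78 × 0.54 = 0.06318
Odds(newsletter : job scam) = 0.010944 / 0.06318 ≈ 0.173.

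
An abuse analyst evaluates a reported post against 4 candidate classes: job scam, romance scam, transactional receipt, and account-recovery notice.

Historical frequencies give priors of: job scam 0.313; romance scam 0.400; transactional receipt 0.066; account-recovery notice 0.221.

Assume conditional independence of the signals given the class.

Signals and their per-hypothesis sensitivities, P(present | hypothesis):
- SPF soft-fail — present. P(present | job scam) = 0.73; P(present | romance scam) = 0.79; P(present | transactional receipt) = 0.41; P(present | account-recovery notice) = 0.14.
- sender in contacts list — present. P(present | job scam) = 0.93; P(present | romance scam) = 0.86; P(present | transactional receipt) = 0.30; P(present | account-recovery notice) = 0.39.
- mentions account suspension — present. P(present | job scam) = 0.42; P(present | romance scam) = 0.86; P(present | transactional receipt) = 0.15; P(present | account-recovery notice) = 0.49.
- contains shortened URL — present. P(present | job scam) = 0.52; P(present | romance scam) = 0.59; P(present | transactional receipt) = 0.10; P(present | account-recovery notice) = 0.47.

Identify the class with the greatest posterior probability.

romance scam

By Bayes' rule with conditional independence, the unnormalized weight for each hypothesis is prior × ∏ likelihoods:
  job scam: 0.313 × 0.73 × 0.93 × 0.42 × 0.52 = 0.046409
  romance scam: 0.400 × 0.79 × 0.86 × 0.86 × 0.59 = 0.13789
  transactional receipt: 0.066 × 0.41 × 0.30 × 0.15 × 0.10 = 0.00012177
  account-recovery notice: 0.221 × 0.14 × 0.39 × 0.49 × 0.47 = 0.0027789
Normalizing constant Z = 0.046409 + 0.13789 + 0.00012177 + 0.0027789 = 0.1872.
P(job scam | evidence) ≈ 0.046409 / 0.1872 ≈ 0.248
P(romance scam | evidence) ≈ 0.13789 / 0.1872 ≈ 0.737
P(transactional receipt | evidence) ≈ 0.00012177 / 0.1872 ≈ 0.001
P(account-recovery notice | evidence) ≈ 0.0027789 / 0.1872 ≈ 0.015
The largest is 0.737, so romance scam is most probable.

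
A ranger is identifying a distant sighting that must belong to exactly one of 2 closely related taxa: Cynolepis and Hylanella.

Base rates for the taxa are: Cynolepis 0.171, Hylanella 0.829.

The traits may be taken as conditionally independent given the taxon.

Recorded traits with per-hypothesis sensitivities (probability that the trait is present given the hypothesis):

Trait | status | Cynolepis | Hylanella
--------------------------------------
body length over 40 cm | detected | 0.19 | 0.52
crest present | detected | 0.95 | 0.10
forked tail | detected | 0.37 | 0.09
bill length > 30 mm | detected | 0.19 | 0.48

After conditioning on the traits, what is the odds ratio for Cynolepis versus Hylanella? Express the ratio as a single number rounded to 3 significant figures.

1.17

Posterior odds equal prior odds times the likelihood ratio; only the two competing hypotheses matter.
  Cynolepis: 0.171 × 0.19 × 0.95 × 0.37 × 0.19 = 0.0021698
  Hylanella: 0.829 × 0.52 × 0.10 × 0.09 × 0.48 = 0.0018623
Odds(Cynolepis : Hylanella) = 0.0021698 / 0.0018623 ≈ 1.17.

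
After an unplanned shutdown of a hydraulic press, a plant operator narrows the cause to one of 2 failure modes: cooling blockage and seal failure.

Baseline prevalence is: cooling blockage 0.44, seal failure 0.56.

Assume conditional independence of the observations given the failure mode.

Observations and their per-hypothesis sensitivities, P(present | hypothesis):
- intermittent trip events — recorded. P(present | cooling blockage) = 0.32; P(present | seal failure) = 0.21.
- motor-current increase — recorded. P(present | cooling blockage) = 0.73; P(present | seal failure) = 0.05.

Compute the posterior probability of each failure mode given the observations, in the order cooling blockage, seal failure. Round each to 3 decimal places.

0.946, 0.054

By Bayes' rule with conditional independence, the unnormalized weight for each hypothesis is prior × ∏ likelihoods:
  cooling blockage: 0.44 × 0.32 × 0.73 = 0.10278
  seal failure: 0.56 × 0.21 × 0.05 = 0.00588
The unnormalized weights sum to 0.10866.
P(cooling blockage | evidence) = 0.10278 / 0.10866 ≈ 0.946
P(seal failure | evidence) = 0.00588 / 0.10866 ≈ 0.054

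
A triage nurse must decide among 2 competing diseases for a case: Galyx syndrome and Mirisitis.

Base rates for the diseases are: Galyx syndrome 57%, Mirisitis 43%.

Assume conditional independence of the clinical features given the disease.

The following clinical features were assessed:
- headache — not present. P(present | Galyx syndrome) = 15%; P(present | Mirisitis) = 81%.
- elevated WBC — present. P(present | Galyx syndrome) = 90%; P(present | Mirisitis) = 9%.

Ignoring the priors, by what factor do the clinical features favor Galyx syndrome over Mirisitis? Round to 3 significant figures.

44.7

The Bayes factor is the ratio of the joint likelihoods of the clinical feature pattern under the two hypotheses (using 1 − P(present | H) for each absent clinical feature).
  Galyx syndrome: (1 − 0.15) × 0.90 = 0.765
  Mirisitis: (1 − 0.81) × 0.09 = 0.0171
Bayes factor = 0.765 / 0.0171 ≈ 44.7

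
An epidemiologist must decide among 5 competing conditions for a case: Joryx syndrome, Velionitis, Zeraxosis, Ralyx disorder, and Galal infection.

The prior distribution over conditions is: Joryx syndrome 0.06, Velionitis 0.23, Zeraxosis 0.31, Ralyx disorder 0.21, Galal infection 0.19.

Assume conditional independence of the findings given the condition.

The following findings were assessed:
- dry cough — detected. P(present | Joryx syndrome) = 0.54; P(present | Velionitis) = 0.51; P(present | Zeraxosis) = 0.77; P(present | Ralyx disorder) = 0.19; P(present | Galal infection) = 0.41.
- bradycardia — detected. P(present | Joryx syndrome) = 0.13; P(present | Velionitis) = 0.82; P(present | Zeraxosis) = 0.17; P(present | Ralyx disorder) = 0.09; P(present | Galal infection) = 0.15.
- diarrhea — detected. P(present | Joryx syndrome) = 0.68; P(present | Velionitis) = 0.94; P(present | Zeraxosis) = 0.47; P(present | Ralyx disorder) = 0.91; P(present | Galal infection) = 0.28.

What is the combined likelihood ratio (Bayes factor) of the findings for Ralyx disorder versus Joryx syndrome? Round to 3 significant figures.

0.326

The Bayes factor is the ratio of the joint likelihoods of the evidence pattern under the two hypotheses.
  Ralyx disorder: 0.19 × 0.09 × 0.91 = 0.015561
  Joryx syndrome: 0.54 × 0.13 × 0.68 = 0.047736
Bayes factor = 0.015561 / 0.047736 ≈ 0.326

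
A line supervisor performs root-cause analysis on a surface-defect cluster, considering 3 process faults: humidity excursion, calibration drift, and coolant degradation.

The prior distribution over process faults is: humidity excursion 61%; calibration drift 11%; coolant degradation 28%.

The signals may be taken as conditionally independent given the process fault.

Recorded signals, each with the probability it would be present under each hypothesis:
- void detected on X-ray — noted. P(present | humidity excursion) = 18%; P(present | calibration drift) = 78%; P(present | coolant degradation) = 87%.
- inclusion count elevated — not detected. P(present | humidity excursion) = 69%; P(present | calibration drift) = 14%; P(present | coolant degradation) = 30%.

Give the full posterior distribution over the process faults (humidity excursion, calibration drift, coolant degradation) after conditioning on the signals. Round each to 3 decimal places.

0.122, 0.265, 0.613

Multiply each prior by the joint likelihood of the signal pattern (using 1 − P(present | H) for each absent signal):
  humidity excursion: 0.61 × 0.18 × (1 − 0.69) = 0.034038
  calibration drift: 0.11 × 0.78 × (1 − 0.14) = 0.073788
  coolant degradation: 0.28 × 0.87 × (1 − 0.30) = 0.17052
Normalizing constant Z = 0.034038 + 0.073788 + 0.17052 = 0.27835.
P(humidity excursion | evidence) = 0.034038 / 0.27835 ≈ 0.122
P(calibration drift | evidence) = 0.073788 / 0.27835 ≈ 0.265
P(coolant degradation | evidence) = 0.17052 / 0.27835 ≈ 0.613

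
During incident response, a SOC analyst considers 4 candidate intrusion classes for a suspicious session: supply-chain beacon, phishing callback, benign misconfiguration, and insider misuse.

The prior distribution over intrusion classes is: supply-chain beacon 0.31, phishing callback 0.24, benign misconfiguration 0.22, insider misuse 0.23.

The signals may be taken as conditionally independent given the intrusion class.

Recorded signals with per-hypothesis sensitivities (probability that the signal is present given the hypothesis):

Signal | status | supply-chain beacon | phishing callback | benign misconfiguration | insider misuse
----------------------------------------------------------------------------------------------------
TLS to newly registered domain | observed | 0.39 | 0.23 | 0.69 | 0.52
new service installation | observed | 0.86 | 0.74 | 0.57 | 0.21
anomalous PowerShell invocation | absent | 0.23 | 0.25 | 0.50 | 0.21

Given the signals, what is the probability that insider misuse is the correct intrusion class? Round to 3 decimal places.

0.114

By Bayes' rule with conditional independence, the unnormalized weight for each hypothesis is prior × ∏ likelihoods (using 1 − P(present | H) for each absent signal):
  supply-chain beacon: 0.31 × 0.39 × 0.86 × (1 − 0.23) = 0.08006
  phishing callback: 0.24 × 0.23 × 0.74 × (1 − 0.25) = 0.030636
  benign misconfiguration: 0.22 × 0.69 × 0.57 × (1 − 0.50) = 0.043263
  insider misuse: 0.23 × 0.52 × 0.21 × (1 − 0.21) = 0.019842
Normalizing constant Z = 0.08006 + 0.030636 + 0.043263 + 0.019842 = 0.1738.
P(insider misuse | evidence) = 0.019842 / 0.1738 ≈ 0.114.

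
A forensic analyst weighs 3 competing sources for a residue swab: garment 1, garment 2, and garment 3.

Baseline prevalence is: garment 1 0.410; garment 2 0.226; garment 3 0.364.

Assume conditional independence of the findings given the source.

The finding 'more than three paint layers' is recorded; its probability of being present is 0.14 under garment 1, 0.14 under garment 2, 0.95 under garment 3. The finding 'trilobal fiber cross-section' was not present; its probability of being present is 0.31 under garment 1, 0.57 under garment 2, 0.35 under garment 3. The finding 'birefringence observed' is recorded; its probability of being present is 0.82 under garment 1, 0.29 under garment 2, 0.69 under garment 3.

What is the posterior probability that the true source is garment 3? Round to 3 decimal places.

For each hypothesis, the unnormalized posterior weight is prior × product of the finding likelihoods (using 1 − P(present | H) for each absent finding):
  garment 1: 0.410 × 0.14 × (1 − 0.31) × 0.82 = 0.032477
  garment 2: 0.226 × 0.14 × (1 − 0.57) × 0.29 = 0.0039455
  garment 3: 0.364 × 0.95 × (1 − 0.35) × 0.69 = 0.15509
Marginal likelihood of the evidence = 0.19151.
P(garment 3 | evidence) = 0.15509 / 0.19151 ≈ 0.810.

0.810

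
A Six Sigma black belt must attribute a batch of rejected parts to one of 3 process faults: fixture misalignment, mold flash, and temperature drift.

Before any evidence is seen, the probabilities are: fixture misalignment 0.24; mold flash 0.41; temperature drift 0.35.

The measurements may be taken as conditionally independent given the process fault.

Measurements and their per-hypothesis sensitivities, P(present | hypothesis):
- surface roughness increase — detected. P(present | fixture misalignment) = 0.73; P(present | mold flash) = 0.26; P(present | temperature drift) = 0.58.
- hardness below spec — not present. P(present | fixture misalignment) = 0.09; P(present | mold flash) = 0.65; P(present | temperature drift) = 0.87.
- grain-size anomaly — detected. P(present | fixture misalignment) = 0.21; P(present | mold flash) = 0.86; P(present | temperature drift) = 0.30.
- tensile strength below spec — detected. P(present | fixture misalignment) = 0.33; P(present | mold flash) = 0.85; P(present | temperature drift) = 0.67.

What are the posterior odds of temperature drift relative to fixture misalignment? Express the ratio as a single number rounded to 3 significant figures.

Posterior odds equal prior odds times the likelihood ratio; only the two competing hypotheses matter (using 1 − P(present | H) for each absent measurement).
  temperature drift: 0.35 × 0.58 × (1 − 0.87) × 0.30 × 0.67 = 0.0053044
  fixture misalignment: 0.24 × 0.73 × (1 − 0.09) × 0.21 × 0.33 = 0.011049
Odds(temperature drift : fixture misalignment) = 0.0053044 / 0.011049 ≈ 0.480.

0.480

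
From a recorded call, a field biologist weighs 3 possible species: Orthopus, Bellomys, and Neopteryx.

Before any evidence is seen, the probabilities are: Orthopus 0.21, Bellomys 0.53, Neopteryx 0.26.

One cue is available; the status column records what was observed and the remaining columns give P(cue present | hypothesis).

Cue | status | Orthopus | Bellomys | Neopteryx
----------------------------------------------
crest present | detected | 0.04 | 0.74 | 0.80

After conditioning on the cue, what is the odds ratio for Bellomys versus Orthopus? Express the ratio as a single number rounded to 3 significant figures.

46.7

The normalizing constant cancels in an odds ratio, so compute prior × likelihood for the two hypotheses only:
  Bellomys: 0.53 × 0.74 = 0.3922
  Orthopus: 0.21 × 0.04 = 0.0084
Posterior odds = 0.3922 / 0.0084 ≈ 46.7.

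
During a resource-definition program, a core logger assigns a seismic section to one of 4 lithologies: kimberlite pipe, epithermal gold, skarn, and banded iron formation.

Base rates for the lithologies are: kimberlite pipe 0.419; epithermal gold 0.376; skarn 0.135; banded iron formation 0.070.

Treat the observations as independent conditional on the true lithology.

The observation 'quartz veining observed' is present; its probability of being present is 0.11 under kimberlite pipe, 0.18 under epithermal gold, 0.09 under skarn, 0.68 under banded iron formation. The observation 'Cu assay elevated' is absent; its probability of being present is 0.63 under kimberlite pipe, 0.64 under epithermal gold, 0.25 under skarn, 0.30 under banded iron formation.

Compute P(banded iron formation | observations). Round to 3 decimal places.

0.397

For each hypothesis, the unnormalized posterior weight is prior × product of the observation likelihoods (using 1 − P(present | H) for each absent observation):
  kimberlite pipe: 0.419 × 0.11 × (1 − 0.63) = 0.017053
  epithermal gold: 0.376 × 0.18 × (1 − 0.64) = 0.024365
  skarn: 0.135 × 0.09 × (1 − 0.25) = 0.0091125
  banded iron formation: 0.070 × 0.68 × (1 − 0.30) = 0.03332
Normalizing constant Z = 0.017053 + 0.024365 + 0.0091125 + 0.03332 = 0.083851.
P(banded iron formation | evidence) = 0.03332 / 0.083851 ≈ 0.397.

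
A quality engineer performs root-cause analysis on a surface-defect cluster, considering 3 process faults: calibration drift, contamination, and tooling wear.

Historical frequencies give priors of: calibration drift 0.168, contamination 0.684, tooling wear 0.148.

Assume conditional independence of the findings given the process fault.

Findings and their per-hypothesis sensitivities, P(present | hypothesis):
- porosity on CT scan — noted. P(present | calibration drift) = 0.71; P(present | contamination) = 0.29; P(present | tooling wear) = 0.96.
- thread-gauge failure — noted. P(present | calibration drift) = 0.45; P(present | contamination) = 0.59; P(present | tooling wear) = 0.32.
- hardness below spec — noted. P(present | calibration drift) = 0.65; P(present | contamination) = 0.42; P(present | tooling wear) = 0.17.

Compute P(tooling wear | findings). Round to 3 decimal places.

0.084

Multiply each prior by the joint likelihood of the evidence pattern:
  calibration drift: 0.168 × 0.71 × 0.45 × 0.65 = 0.034889
  contamination: 0.684 × 0.29 × 0.59 × 0.42 = 0.049154
  tooling wear: 0.148 × 0.96 × 0.32 × 0.17 = 0.0077292
Marginal likelihood of the evidence = 0.091772.
P(tooling wear | evidence) = 0.0077292 / 0.091772 ≈ 0.084.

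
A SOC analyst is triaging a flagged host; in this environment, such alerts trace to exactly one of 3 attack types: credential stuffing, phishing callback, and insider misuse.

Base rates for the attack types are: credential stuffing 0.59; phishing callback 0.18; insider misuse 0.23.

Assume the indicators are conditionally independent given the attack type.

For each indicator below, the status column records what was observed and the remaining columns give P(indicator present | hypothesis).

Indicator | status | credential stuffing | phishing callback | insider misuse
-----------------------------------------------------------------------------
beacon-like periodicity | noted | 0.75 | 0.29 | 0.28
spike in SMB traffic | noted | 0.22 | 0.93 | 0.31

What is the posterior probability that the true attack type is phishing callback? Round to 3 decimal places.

By Bayes' rule with conditional independence, the unnormalized weight for each hypothesis is prior × ∏ likelihoods:
  credential stuffing: 0.59 × 0.75 × 0.22 = 0.09735
  phishing callback: 0.18 × 0.29 × 0.93 = 0.048546
  insider misuse: 0.23 × 0.28 × 0.31 = 0.019964
Marginal likelihood of the evidence = 0.16586.
P(phishing callback | evidence) = 0.048546 / 0.16586 ≈ 0.293.

0.293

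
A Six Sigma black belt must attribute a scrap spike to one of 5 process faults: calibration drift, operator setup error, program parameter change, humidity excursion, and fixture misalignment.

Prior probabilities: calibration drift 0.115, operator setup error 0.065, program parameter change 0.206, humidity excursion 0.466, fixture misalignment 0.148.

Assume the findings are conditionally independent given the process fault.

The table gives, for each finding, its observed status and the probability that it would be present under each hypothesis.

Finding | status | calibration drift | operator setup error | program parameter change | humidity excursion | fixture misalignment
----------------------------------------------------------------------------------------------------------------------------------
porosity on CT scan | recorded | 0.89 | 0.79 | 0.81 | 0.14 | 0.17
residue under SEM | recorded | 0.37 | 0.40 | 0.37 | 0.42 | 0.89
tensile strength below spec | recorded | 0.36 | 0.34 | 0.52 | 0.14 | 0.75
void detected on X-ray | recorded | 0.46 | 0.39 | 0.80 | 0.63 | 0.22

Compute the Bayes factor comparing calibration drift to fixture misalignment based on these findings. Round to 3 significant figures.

2.18

The Bayes factor is the ratio of the joint likelihoods of the evidence pattern under the two hypotheses.
  calibration drift: 0.89 × 0.37 × 0.36 × 0.46 = 0.054532
  fixture misalignment: 0.17 × 0.89 × 0.75 × 0.22 = 0.024965
Bayes factor = 0.054532 / 0.024965 ≈ 2.18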